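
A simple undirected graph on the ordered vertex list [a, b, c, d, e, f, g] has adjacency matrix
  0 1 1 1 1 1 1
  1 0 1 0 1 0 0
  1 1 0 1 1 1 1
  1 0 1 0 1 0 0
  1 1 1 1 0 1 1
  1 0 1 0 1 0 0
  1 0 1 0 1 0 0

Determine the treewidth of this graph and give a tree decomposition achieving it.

Every bag has size at most 4, so the width is 4 − 1 = 3 and tw(G) ≤ 3. Conversely, {a, c, d, e} is a clique of size 4, and the vertices of any clique must share a bag in every tree decomposition; so some bag has ≥ 4 vertices and tw(G) ≥ 3. Combining the bounds, tw(G) = 3.

Treewidth 3.
Bags: B1 = {a, b, c, e}  B2 = {a, c, d, e}  B3 = {a, c, e, f}  B4 = {a, c, e, g}
Tree: B1–B2, B1–B3, B2–B4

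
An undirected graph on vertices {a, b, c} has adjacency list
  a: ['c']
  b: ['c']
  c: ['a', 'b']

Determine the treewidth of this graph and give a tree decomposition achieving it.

Treewidth 1.
Bags: B1 = {b, c}  B2 = {a, c}
Tree: B1–B2

The largest bag has 2 vertices, giving width 1; this decomposition certifies tw(G) ≤ 1. Since G has at least one edge (e.g. b–c), it is not an edgeless graph, so tw(G) ≥ 1. Combining the bounds, tw(G) = 1.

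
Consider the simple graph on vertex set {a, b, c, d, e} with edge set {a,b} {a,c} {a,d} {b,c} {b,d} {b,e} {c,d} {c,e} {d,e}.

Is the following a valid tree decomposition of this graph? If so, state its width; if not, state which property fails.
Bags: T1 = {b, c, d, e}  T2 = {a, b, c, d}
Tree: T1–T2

Vertex coverage: the bags together contain {a, b, c, d, e}, the full vertex set. Edge coverage: each edge of G has both endpoints in at least one bag. Running intersection: for every vertex, the bags containing it form a connected subtree. All three properties hold, so this is a valid tree decomposition of width max|bag| − 1 = 3, and hence tw(G) ≤ 3.

Yes; width 3.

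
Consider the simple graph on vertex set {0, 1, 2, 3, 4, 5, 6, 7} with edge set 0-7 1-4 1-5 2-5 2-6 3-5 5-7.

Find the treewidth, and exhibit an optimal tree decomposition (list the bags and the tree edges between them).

Treewidth 1.
One optimal decomposition is:
Bags: B1 = {2, 5}  B2 = {5, 7}  B3 = {3, 5}  B4 = {2, 6}  B5 = {1, 5}  B6 = {0, 7}  B7 = {1, 4}
Tree: B1–B2, B2–B3, B1–B4, B2–B5, B2–B6, B5–B7

Each bag holds 2 vertices, so the decomposition has width 1, which upper-bounds the treewidth. G has an edge, so its treewidth is at least 1. Hence tw(G) = 1 exactly.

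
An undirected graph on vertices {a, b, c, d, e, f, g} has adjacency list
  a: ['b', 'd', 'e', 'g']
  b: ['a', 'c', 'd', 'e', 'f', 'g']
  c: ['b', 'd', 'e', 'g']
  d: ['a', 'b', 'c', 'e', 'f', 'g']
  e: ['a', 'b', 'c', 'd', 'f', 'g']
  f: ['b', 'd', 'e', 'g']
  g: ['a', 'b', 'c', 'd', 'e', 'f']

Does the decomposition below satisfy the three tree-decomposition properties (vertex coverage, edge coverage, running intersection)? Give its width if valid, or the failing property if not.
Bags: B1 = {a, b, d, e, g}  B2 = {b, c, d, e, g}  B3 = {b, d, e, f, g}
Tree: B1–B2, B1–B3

Checking the three conditions: (i) the bags cover all of {a, b, c, d, e, f, g}; (ii) for each edge, some bag contains both endpoints; (iii) the bags containing any fixed vertex form a subtree. All hold, so the decomposition is valid with width 5 − 1 = 4.

Yes; width 4.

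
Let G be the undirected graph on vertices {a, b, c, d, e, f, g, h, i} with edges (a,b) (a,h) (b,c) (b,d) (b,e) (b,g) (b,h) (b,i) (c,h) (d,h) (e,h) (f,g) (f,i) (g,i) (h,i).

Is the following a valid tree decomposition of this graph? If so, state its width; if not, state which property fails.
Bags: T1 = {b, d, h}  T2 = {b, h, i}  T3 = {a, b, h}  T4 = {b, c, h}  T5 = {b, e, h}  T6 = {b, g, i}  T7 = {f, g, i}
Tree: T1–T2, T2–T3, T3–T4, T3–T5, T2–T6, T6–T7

Yes; width 2.

Vertex coverage: the bags together contain {a, b, c, d, e, f, g, h, i}, the full vertex set. Edge coverage: each edge of G has both endpoints in at least one bag. Running intersection: for every vertex, the bags containing it form a connected subtree. All three properties hold, so this is a valid tree decomposition of width max|bag| − 1 = 2, and hence tw(G) ≤ 2.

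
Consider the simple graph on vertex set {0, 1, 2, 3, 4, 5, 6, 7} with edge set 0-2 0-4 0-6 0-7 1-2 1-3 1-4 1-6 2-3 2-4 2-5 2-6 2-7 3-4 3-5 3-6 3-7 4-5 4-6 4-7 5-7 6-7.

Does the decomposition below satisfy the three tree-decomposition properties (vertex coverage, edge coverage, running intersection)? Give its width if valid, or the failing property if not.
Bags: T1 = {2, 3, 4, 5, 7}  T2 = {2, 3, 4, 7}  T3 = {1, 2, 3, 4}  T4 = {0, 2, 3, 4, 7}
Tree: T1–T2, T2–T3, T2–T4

A tree decomposition must satisfy three properties: every vertex lies in some bag; for every edge, both endpoints lie together in some bag; and for every vertex, the bags containing it form a connected subtree. Here vertex 6 appears in no bag, so the decomposition is invalid.

No — vertex 6 appears in no bag.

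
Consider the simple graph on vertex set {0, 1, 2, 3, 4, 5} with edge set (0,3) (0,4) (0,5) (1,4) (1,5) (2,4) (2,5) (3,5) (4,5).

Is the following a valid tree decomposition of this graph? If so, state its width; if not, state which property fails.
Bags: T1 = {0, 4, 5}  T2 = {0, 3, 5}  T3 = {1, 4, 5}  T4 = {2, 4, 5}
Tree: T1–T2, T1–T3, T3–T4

Checking the three conditions: (i) the bags cover all of {0, 1, 2, 3, 4, 5}; (ii) for each edge, some bag contains both endpoints; (iii) the bags containing any fixed vertex form a subtree. All hold, so the decomposition is valid with width 3 − 1 = 2.

Yes; width 2.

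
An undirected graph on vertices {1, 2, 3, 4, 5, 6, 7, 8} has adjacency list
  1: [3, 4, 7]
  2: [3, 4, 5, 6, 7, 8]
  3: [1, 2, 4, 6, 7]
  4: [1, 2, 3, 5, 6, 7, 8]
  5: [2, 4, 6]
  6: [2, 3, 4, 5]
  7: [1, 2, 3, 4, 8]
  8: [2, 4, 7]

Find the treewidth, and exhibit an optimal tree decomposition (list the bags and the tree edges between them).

Treewidth 3.
Bags: B1 = {2, 3, 4, 7}  B2 = {1, 3, 4, 7}  B3 = {2, 3, 4, 6}  B4 = {2, 4, 7, 8}  B5 = {2, 4, 5, 6}
Tree: B1–B2, B1–B3, B1–B4, B3–B5

Every bag has size at most 4, so the width is 4 − 1 = 3 and tw(G) ≤ 3. On the other hand G contains the 4-clique {1, 3, 4, 7}. A clique must lie in a single bag of any decomposition, so no decomposition can have width below 3. Therefore the treewidth is 3.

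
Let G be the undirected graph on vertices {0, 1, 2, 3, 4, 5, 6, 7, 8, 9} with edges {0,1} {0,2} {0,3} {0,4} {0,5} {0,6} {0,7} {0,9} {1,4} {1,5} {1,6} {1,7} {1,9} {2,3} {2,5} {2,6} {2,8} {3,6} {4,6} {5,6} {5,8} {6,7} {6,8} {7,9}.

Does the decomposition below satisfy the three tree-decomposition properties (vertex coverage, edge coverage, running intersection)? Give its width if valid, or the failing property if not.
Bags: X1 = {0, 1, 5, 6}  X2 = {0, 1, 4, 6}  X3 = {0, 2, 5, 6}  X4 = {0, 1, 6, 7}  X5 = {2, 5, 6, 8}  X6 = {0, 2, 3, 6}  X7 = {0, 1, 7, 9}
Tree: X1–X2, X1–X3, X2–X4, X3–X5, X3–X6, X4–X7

Yes; width 3.

Checking the three conditions: (i) the bags cover all of {0, 1, 2, 3, 4, 5, 6, 7, 8, 9}; (ii) for each edge, some bag contains both endpoints; (iii) the bags containing any fixed vertex form a subtree. All hold, so the decomposition is valid with width 4 − 1 = 3.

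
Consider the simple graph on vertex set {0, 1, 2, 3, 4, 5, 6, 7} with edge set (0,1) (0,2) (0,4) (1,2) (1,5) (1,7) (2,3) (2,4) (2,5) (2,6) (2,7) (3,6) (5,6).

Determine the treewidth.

A width-2 tree decomposition is:
Bags: B1 = {1, 2, 5}  B2 = {2, 5, 6}  B3 = {0, 1, 2}  B4 = {2, 3, 6}  B5 = {0, 2, 4}  B6 = {1, 2, 7}
Tree: B1–B2, B1–B3, B2–B4, B3–B5, B3–B6
The largest bag has 3 vertices, giving width 2; this decomposition certifies tw(G) ≤ 2. Conversely, {0, 1, 2} is a clique of size 3, and the vertices of any clique must share a bag in every tree decomposition; so some bag has ≥ 3 vertices and tw(G) ≥ 2. Combining the bounds, tw(G) = 2.

2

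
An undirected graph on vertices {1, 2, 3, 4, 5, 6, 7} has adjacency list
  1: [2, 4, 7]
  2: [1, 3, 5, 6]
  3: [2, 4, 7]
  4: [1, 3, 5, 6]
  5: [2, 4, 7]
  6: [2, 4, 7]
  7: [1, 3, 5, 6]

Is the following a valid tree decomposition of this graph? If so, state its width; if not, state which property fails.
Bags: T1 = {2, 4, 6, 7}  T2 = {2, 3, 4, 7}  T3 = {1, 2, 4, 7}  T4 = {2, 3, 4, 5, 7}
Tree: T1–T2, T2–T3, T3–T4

A tree decomposition must satisfy three properties: every vertex lies in some bag; for every edge, both endpoints lie together in some bag; and for every vertex, the bags containing it form a connected subtree. Here bags containing vertex 3 are not connected in the tree, so the decomposition is invalid.

No — bags containing vertex 3 are not connected in the tree.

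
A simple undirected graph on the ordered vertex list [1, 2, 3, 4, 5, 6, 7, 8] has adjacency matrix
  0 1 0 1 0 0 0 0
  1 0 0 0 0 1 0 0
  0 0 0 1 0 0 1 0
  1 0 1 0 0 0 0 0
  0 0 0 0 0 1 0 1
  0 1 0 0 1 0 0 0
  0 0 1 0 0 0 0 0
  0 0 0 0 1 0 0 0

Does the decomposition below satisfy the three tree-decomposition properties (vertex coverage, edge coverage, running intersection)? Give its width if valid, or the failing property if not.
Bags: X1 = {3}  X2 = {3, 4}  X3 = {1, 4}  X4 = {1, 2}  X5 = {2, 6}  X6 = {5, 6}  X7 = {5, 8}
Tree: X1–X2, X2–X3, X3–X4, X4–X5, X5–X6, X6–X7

No — vertex 7 appears in no bag.

A tree decomposition must satisfy three properties: every vertex lies in some bag; for every edge, both endpoints lie together in some bag; and for every vertex, the bags containing it form a connected subtree. Here vertex 7 appears in no bag, so the decomposition is invalid.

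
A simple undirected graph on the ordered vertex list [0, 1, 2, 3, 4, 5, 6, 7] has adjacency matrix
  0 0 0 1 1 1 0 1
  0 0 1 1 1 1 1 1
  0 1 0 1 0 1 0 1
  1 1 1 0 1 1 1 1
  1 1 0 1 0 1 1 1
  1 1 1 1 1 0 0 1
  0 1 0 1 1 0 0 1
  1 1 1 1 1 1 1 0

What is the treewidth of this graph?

A width-4 tree decomposition is:
Bags: B1 = {1, 2, 3, 5, 7}  B2 = {1, 3, 4, 5, 7}  B3 = {0, 3, 4, 5, 7}  B4 = {1, 3, 4, 6, 7}
Tree: B1–B2, B2–B3, B2–B4
The largest bag has 5 vertices, giving width 4; this decomposition certifies tw(G) ≤ 4. Conversely, {0, 3, 4, 5, 7} is a clique of size 5, and the vertices of any clique must share a bag in every tree decomposition; so some bag has ≥ 5 vertices and tw(G) ≥ 4. The upper and lower bounds meet at 4, so that is the treewidth.

4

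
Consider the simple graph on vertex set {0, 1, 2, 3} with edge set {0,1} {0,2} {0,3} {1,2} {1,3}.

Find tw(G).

A width-2 tree decomposition is:
Bags: B1 = {0, 1, 2}  B2 = {0, 1, 3}
Tree: B1–B2
Each bag holds 3 vertices, so the decomposition has width 2, which upper-bounds the treewidth. On the other hand G contains the 3-clique {0, 1, 2}. A clique must lie in a single bag of any decomposition, so no decomposition can have width below 2. The upper and lower bounds meet at 2, so that is the treewidth.

2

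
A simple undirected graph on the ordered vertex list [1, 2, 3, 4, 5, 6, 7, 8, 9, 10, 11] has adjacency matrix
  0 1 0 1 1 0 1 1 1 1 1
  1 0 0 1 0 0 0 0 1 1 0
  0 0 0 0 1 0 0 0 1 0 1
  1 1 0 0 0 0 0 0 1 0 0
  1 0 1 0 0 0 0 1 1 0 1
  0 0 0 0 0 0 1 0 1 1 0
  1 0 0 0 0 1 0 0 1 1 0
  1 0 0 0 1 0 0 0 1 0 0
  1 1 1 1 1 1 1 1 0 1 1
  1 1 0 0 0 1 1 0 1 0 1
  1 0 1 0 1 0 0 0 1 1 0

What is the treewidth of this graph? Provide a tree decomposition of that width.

The largest bag has 4 vertices, giving width 3; this decomposition certifies tw(G) ≤ 3. Conversely, {1, 5, 8, 9} is a clique of size 4, and the vertices of any clique must share a bag in every tree decomposition; so some bag has ≥ 4 vertices and tw(G) ≥ 3. Hence tw(G) = 3 exactly.

Treewidth 3.
One optimal decomposition is:
Bags: B1 = {1, 2, 9, 10}  B2 = {1, 9, 10, 11}  B3 = {1, 7, 9, 10}  B4 = {6, 7, 9, 10}  B5 = {1, 2, 4, 9}  B6 = {1, 5, 9, 11}  B7 = {3, 5, 9, 11}  B8 = {1, 5, 8, 9}
Tree: B1–B2, B2–B3, B3–B4, B1–B5, B2–B6, B6–B7, B6–B8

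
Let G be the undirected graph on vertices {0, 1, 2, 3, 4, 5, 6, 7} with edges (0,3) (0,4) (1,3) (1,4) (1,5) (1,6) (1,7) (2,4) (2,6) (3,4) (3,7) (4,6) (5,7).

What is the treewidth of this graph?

A width-2 tree decomposition is:
Bags: B1 = {1, 4, 6}  B2 = {1, 3, 4}  B3 = {1, 3, 7}  B4 = {2, 4, 6}  B5 = {1, 5, 7}  B6 = {0, 3, 4}
Tree: B1–B2, B2–B3, B1–B4, B3–B5, B2–B6
The largest bag has 3 vertices, giving width 2; this decomposition certifies tw(G) ≤ 2. Conversely, {0, 3, 4} is a clique of size 3, and the vertices of any clique must share a bag in every tree decomposition; so some bag has ≥ 3 vertices and tw(G) ≥ 2. Combining the bounds, tw(G) = 2.

2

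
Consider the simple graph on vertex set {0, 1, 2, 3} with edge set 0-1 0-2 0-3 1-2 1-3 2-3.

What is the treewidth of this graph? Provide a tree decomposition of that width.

Treewidth 3.
One such decomposition:
Bags: B1 = {0, 1, 2, 3}
Tree: (single bag)

With just one bag of size 4, the width is 4 − 1 = 3, so tw(G) ≤ 3. On the other hand G contains the 4-clique {0, 1, 2, 3}. A clique must lie in a single bag of any decomposition, so no decomposition can have width below 3. Hence tw(G) = 3 exactly.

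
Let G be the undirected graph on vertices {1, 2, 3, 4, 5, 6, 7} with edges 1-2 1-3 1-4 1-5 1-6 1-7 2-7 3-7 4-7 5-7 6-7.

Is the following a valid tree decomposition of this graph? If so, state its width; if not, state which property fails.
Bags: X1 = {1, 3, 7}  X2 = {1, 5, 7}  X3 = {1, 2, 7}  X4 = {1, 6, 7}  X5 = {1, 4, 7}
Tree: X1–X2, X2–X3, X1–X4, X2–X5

Yes; width 2.

Vertex coverage: the bags together contain {1, 2, 3, 4, 5, 6, 7}, the full vertex set. Edge coverage: each edge of G has both endpoints in at least one bag. Running intersection: for every vertex, the bags containing it form a connected subtree. All three properties hold, so this is a valid tree decomposition of width max|bag| − 1 = 2, and hence tw(G) ≤ 2.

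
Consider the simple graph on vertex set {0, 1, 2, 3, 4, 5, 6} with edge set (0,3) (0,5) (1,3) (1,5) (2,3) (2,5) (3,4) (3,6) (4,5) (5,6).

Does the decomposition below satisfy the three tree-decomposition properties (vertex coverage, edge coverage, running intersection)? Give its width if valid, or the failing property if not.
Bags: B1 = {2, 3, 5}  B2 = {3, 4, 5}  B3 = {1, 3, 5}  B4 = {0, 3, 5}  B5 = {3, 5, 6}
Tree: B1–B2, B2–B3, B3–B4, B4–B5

Checking the three conditions: (i) the bags cover all of {0, 1, 2, 3, 4, 5, 6}; (ii) for each edge, some bag contains both endpoints; (iii) the bags containing any fixed vertex form a subtree. All hold, so the decomposition is valid with width 3 − 1 = 2.

Yes; width 2.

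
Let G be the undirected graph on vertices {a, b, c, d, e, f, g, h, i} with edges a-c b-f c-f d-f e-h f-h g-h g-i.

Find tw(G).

A width-1 tree decomposition is:
Bags: B1 = {c, f}  B2 = {f, h}  B3 = {b, f}  B4 = {g, h}  B5 = {g, i}  B6 = {d, f}  B7 = {e, h}  B8 = {a, c}
Tree: B1–B2, B2–B3, B2–B4, B4–B5, B3–B6, B2–B7, B1–B8
The largest bag has 2 vertices, giving width 1; this decomposition certifies tw(G) ≤ 1. Since G has at least one edge (e.g. f–c), it is not an edgeless graph, so tw(G) ≥ 1. Combining the bounds, tw(G) = 1.

1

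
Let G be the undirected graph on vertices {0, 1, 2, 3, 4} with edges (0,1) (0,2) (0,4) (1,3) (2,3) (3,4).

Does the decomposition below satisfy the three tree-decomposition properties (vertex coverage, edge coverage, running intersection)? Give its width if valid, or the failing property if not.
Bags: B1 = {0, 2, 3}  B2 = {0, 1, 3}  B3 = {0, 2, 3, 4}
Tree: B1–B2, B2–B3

A tree decomposition must satisfy three properties: every vertex lies in some bag; for every edge, both endpoints lie together in some bag; and for every vertex, the bags containing it form a connected subtree. Here bags containing vertex 2 are not connected in the tree, so the decomposition is invalid.

No — bags containing vertex 2 are not connected in the tree.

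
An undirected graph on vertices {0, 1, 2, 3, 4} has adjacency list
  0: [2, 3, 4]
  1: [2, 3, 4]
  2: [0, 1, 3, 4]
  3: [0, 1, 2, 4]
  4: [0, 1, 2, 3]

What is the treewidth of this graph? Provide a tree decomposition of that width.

Each bag holds 4 vertices, so the decomposition has width 3, which upper-bounds the treewidth. For the lower bound, the 4 vertices {0, 2, 3, 4} are pairwise adjacent, and any tree decomposition puts a clique entirely inside one bag — forcing width ≥ 3. Hence tw(G) = 3 exactly.

Treewidth 3.
One optimal decomposition is:
Bags: B1 = {1, 2, 3, 4}  B2 = {0, 2, 3, 4}
Tree: B1–B2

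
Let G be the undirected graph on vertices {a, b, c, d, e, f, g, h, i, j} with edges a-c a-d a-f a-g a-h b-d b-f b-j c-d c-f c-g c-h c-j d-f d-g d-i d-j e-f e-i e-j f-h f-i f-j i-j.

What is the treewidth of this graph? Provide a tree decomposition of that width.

Every bag has size at most 4, so the width is 4 − 1 = 3 and tw(G) ≤ 3. On the other hand G contains the 4-clique {a, c, d, g}. A clique must lie in a single bag of any decomposition, so no decomposition can have width below 3. Therefore the treewidth is 3.

Treewidth 3.
Bags: B1 = {a, c, d, f}  B2 = {c, d, f, j}  B3 = {d, f, i, j}  B4 = {a, c, d, g}  B5 = {a, c, f, h}  B6 = {e, f, i, j}  B7 = {b, d, f, j}
Tree: B1–B2, B2–B3, B1–B4, B1–B5, B3–B6, B2–B7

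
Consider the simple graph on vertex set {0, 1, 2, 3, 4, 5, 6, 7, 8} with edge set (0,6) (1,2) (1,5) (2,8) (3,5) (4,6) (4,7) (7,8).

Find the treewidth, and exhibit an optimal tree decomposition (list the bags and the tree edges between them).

The largest bag has 2 vertices, giving width 1; this decomposition certifies tw(G) ≤ 1. Any graph with an edge has treewidth ≥ 1, and G has the edge 3–5. Therefore the treewidth is 1.

Treewidth 1.
Bags: B1 = {3, 5}  B2 = {1, 5}  B3 = {1, 2}  B4 = {2, 8}  B5 = {7, 8}  B6 = {4, 7}  B7 = {4, 6}  B8 = {0, 6}
Tree: B1–B2, B2–B3, B3–B4, B4–B5, B5–B6, B6–B7, B7–B8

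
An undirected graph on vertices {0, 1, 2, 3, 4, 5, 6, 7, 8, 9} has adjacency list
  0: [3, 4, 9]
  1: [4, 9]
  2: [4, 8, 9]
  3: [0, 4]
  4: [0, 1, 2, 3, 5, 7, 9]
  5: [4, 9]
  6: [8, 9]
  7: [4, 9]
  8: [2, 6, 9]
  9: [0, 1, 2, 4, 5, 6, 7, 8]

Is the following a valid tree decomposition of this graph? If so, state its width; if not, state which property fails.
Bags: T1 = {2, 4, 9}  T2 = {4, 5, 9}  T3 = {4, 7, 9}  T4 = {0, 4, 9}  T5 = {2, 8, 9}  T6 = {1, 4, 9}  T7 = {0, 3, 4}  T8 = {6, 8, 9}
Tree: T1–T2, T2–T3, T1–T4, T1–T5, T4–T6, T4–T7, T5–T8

Vertex coverage: the bags together contain {0, 1, 2, 3, 4, 5, 6, 7, 8, 9}, the full vertex set. Edge coverage: each edge of G has both endpoints in at least one bag. Running intersection: for every vertex, the bags containing it form a connected subtree. All three properties hold, so this is a valid tree decomposition of width max|bag| − 1 = 2, and hence tw(G) ≤ 2.

Yes; width 2.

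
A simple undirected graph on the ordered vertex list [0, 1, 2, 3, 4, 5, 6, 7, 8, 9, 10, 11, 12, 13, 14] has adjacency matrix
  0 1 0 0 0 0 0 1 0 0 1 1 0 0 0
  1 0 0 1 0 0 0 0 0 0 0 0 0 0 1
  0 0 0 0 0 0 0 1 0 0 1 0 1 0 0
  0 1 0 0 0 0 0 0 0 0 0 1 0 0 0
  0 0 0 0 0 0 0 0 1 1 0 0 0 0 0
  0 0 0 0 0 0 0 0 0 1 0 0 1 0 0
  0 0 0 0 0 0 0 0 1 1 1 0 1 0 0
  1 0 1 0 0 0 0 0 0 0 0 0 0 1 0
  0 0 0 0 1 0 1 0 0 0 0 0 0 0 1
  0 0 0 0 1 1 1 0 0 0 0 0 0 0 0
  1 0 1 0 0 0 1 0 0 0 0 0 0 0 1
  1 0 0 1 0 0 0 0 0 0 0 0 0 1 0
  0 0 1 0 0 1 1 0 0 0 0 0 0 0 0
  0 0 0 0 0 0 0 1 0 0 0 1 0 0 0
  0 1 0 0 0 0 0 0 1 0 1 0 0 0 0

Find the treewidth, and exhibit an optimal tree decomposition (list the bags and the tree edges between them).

Treewidth 3.
Bags: B1 = {1, 3, 11, 13}  B2 = {0, 1, 11, 13}  B3 = {0, 1, 7, 13}  B4 = {0, 1, 7, 14}  B5 = {0, 7, 10, 14}  B6 = {2, 7, 10, 14}  B7 = {2, 8, 10, 14}  B8 = {2, 6, 8, 10}  B9 = {2, 6, 8, 12}  B10 = {4, 6, 8, 12}  B11 = {4, 6, 9, 12}  B12 = {4, 5, 9, 12}
Tree: B1–B2, B2–B3, B3–B4, B4–B5, B5–B6, B6–B7, B7–B8, B8–B9, B9–B10, B10–B11, B11–B12

The largest bag has 4 vertices, giving width 3; this decomposition certifies tw(G) ≤ 3. For the lower bound: the 4 vertex sets {3,11,13}, {1}, {0}, {2,7,10,14} are disjoint, each induces a connected subgraph, and every pair is joined by at least one edge of G. Contracting each set to a single vertex therefore yields K_{4} as a minor, and since treewidth is minor-monotone, tw(G) ≥ tw(K_{4}) = 3. The upper and lower bounds meet at 3, so that is the treewidth.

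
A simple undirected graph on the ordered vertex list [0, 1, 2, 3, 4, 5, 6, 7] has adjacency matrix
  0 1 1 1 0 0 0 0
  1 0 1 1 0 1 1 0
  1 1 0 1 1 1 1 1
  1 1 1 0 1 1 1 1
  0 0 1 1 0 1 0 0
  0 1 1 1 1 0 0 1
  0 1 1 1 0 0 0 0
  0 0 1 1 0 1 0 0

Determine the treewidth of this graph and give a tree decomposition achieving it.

Treewidth 3.
One such decomposition:
Bags: B1 = {1, 2, 3, 5}  B2 = {2, 3, 5, 7}  B3 = {2, 3, 4, 5}  B4 = {0, 1, 2, 3}  B5 = {1, 2, 3, 6}
Tree: B1–B2, B2–B3, B1–B4, B1–B5

Every bag has size at most 4, so the width is 4 − 1 = 3 and tw(G) ≤ 3. For the lower bound, the 4 vertices {0, 1, 2, 3} are pairwise adjacent, and any tree decomposition puts a clique entirely inside one bag — forcing width ≥ 3. The upper and lower bounds meet at 3, so that is the treewidth.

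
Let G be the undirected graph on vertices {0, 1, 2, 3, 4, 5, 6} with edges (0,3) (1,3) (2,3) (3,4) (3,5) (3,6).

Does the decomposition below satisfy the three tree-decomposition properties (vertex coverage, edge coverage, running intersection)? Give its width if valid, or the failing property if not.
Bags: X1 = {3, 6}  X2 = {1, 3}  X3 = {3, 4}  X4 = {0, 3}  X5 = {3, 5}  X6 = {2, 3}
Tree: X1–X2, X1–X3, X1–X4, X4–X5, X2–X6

Every vertex of G appears in some bag (union = {0, 1, 2, 3, 4, 5, 6}); every edge is covered by a bag; and for each vertex v the set of bags containing v is connected in the bag tree. The decomposition is therefore valid. The largest bag has 2 vertices, so the width is 1.

Yes; width 1.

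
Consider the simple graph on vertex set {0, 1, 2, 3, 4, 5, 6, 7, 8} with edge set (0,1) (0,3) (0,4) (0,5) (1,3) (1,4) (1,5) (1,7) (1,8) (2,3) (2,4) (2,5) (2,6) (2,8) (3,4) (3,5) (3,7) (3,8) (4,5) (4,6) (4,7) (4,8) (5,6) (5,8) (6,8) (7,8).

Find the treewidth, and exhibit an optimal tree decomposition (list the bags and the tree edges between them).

Treewidth 4.
One optimal decomposition is:
Bags: B1 = {1, 3, 4, 7, 8}  B2 = {1, 3, 4, 5, 8}  B3 = {2, 3, 4, 5, 8}  B4 = {2, 4, 5, 6, 8}  B5 = {0, 1, 3, 4, 5}
Tree: B1–B2, B2–B3, B3–B4, B2–B5

Every bag has size at most 5, so the width is 5 − 1 = 4 and tw(G) ≤ 4. For the lower bound, the 5 vertices {0, 1, 3, 4, 5} are pairwise adjacent, and any tree decomposition puts a clique entirely inside one bag — forcing width ≥ 4. The upper and lower bounds meet at 4, so that is the treewidth.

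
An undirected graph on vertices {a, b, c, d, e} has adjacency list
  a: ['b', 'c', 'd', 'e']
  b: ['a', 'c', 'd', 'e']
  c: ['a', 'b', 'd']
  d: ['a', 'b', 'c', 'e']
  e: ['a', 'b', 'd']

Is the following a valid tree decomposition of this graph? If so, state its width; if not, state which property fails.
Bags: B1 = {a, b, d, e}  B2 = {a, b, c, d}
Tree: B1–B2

Yes; width 3.

Every vertex of G appears in some bag (union = {a, b, c, d, e}); every edge is covered by a bag; and for each vertex v the set of bags containing v is connected in the bag tree. The decomposition is therefore valid. The largest bag has 4 vertices, so the width is 3.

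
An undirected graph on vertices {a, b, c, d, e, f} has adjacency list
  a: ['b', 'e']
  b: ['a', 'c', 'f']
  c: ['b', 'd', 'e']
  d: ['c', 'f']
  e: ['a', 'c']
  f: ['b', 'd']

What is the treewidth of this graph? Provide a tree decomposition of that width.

Treewidth 2.
One such decomposition:
Bags: B1 = {b, d, f}  B2 = {b, c, d}  B3 = {a, b, c}  B4 = {a, c, e}
Tree: B1–B2, B2–B3, B3–B4

Each bag holds 3 vertices, so the decomposition has width 2, which upper-bounds the treewidth. The edges f–d–c–b–f form a cycle, so G is not a tree and its treewidth is at least 2. The upper and lower bounds meet at 2, so that is the treewidth.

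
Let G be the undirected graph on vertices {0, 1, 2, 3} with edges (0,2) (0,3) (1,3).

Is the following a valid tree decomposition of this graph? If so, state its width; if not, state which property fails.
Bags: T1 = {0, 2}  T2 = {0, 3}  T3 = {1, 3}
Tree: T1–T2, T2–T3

Checking the three conditions: (i) the bags cover all of {0, 1, 2, 3}; (ii) for each edge, some bag contains both endpoints; (iii) the bags containing any fixed vertex form a subtree. All hold, so the decomposition is valid with width 2 − 1 = 1.

Yes; width 1.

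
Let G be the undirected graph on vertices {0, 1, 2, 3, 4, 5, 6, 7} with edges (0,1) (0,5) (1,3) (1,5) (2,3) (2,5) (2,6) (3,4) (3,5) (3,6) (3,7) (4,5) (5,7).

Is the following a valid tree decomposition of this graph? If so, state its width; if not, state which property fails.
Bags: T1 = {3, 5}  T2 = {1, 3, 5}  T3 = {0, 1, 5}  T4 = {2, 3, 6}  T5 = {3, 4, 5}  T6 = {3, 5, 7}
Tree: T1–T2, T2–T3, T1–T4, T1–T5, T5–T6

A tree decomposition must satisfy three properties: every vertex lies in some bag; for every edge, both endpoints lie together in some bag; and for every vertex, the bags containing it form a connected subtree. Here edge (2,5) lies in no bag, so the decomposition is invalid.

No — edge (2,5) lies in no bag.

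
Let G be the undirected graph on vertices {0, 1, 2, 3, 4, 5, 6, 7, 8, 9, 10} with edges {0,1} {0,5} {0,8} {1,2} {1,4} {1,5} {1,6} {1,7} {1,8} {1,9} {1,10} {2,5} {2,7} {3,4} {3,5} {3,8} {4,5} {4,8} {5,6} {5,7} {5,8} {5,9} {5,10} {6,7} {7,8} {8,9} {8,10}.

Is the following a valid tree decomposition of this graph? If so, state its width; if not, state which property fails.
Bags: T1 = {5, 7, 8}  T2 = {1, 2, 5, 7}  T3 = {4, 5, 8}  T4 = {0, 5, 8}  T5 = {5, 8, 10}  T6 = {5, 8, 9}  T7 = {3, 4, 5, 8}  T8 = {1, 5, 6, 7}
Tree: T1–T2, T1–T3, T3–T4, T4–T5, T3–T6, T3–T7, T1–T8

A tree decomposition must satisfy three properties: every vertex lies in some bag; for every edge, both endpoints lie together in some bag; and for every vertex, the bags containing it form a connected subtree. Here edge (1,8) lies in no bag, so the decomposition is invalid.

No — edge (1,8) lies in no bag.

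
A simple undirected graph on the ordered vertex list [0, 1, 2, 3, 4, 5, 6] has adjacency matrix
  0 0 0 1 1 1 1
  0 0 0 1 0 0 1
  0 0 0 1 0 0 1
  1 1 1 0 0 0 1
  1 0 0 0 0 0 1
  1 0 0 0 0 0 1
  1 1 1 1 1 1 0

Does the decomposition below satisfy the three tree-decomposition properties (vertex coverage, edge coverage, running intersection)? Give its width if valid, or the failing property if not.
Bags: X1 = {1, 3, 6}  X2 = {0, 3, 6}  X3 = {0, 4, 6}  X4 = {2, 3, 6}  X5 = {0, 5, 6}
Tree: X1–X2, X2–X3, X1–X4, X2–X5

Checking the three conditions: (i) the bags cover all of {0, 1, 2, 3, 4, 5, 6}; (ii) for each edge, some bag contains both endpoints; (iii) the bags containing any fixed vertex form a subtree. All hold, so the decomposition is valid with width 3 − 1 = 2.

Yes; width 2.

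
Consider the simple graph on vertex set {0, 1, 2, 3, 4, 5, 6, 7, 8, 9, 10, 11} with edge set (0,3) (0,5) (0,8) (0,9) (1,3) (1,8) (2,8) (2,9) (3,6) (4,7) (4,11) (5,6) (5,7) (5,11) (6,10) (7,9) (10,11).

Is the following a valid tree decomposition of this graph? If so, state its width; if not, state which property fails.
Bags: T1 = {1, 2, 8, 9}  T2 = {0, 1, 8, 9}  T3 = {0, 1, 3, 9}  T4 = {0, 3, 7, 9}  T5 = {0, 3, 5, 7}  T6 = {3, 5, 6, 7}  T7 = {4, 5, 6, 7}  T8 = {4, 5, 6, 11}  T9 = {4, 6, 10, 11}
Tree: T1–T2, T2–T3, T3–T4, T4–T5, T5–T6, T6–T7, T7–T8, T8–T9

Checking the three conditions: (i) the bags cover all of {0, 1, 2, 3, 4, 5, 6, 7, 8, 9, 10, 11}; (ii) for each edge, some bag contains both endpoints; (iii) the bags containing any fixed vertex form a subtree. All hold, so the decomposition is valid with width 4 − 1 = 3.

Yes; width 3.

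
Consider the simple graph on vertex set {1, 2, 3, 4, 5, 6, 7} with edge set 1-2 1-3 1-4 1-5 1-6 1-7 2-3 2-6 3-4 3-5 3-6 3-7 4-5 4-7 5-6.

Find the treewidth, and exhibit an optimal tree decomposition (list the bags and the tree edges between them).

Treewidth 3.
One such decomposition:
Bags: B1 = {1, 3, 4, 7}  B2 = {1, 3, 4, 5}  B3 = {1, 3, 5, 6}  B4 = {1, 2, 3, 6}
Tree: B1–B2, B2–B3, B3–B4

Every bag has size at most 4, so the width is 4 − 1 = 3 and tw(G) ≤ 3. For the lower bound, the 4 vertices {1, 2, 3, 6} are pairwise adjacent, and any tree decomposition puts a clique entirely inside one bag — forcing width ≥ 3. Hence tw(G) = 3 exactly.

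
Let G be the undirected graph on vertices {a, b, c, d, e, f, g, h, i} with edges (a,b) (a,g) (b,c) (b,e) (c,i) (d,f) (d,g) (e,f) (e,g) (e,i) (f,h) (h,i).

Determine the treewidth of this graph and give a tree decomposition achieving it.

Treewidth 3.
Bags: B1 = {d, f, h, i}  B2 = {d, e, f, i}  B3 = {d, e, g, i}  B4 = {c, e, g, i}  B5 = {b, c, e, g}  B6 = {a, b, c, g}
Tree: B1–B2, B2–B3, B3–B4, B4–B5, B5–B6

The largest bag has 4 vertices, giving width 3; this decomposition certifies tw(G) ≤ 3. For the lower bound: the 4 vertex sets {d,f,h}, {i}, {e}, {a,b,c,g} are disjoint, each induces a connected subgraph, and every pair is joined by at least one edge of G. Contracting each set to a single vertex therefore yields K_{4} as a minor, and since treewidth is minor-monotone, tw(G) ≥ tw(K_{4}) = 3. Hence tw(G) = 3 exactly.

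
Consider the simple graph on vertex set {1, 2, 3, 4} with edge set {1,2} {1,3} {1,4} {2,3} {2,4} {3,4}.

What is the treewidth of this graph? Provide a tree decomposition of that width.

Treewidth 3.
One such decomposition:
Bags: B1 = {1, 2, 3, 4}
Tree: (single bag)

With just one bag of size 4, the width is 4 − 1 = 3, so tw(G) ≤ 3. For the lower bound, the 4 vertices {1, 2, 3, 4} are pairwise adjacent, and any tree decomposition puts a clique entirely inside one bag — forcing width ≥ 3. The upper and lower bounds meet at 3, so that is the treewidth.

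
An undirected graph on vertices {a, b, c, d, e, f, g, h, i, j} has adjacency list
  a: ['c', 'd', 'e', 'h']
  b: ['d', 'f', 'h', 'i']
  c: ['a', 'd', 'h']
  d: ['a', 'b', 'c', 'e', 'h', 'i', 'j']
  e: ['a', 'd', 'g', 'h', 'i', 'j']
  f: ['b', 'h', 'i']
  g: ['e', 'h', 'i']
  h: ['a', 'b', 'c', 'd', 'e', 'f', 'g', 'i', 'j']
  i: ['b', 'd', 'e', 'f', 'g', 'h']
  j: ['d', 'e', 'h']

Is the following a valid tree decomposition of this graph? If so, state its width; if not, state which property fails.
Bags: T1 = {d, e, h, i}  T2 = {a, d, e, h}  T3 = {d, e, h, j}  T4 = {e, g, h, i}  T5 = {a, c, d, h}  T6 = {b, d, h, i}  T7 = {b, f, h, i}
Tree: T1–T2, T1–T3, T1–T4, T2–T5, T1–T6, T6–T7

Checking the three conditions: (i) the bags cover all of {a, b, c, d, e, f, g, h, i, j}; (ii) for each edge, some bag contains both endpoints; (iii) the bags containing any fixed vertex form a subtree. All hold, so the decomposition is valid with width 4 − 1 = 3.

Yes; width 3.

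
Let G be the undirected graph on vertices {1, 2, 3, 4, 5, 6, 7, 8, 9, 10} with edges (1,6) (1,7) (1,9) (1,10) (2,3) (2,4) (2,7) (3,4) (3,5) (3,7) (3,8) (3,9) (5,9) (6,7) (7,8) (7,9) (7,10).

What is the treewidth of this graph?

2

A width-2 tree decomposition is:
Bags: B1 = {3, 7, 9}  B2 = {1, 7, 9}  B3 = {2, 3, 7}  B4 = {1, 7, 10}  B5 = {2, 3, 4}  B6 = {3, 5, 9}  B7 = {1, 6, 7}  B8 = {3, 7, 8}
Tree: B1–B2, B1–B3, B2–B4, B3–B5, B1–B6, B2–B7, B1–B8
The largest bag has 3 vertices, giving width 2; this decomposition certifies tw(G) ≤ 2. On the other hand G contains the 3-clique {2, 3, 4}. A clique must lie in a single bag of any decomposition, so no decomposition can have width below 2. Therefore the treewidth is 2.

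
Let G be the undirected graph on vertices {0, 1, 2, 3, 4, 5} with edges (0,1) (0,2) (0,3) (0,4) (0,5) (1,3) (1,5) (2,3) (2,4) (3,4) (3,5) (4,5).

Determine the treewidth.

A width-3 tree decomposition is:
Bags: B1 = {0, 1, 3, 5}  B2 = {0, 3, 4, 5}  B3 = {0, 2, 3, 4}
Tree: B1–B2, B2–B3
Every bag has size at most 4, so the width is 4 − 1 = 3 and tw(G) ≤ 3. For the lower bound, the 4 vertices {0, 1, 3, 5} are pairwise adjacent, and any tree decomposition puts a clique entirely inside one bag — forcing width ≥ 3. Hence tw(G) = 3 exactly.

3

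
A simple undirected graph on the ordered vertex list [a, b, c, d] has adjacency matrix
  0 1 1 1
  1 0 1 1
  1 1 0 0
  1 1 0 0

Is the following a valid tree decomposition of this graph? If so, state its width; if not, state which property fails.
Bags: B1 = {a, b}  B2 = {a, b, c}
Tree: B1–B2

No — vertex d appears in no bag.

A tree decomposition must satisfy three properties: every vertex lies in some bag; for every edge, both endpoints lie together in some bag; and for every vertex, the bags containing it form a connected subtree. Here vertex d appears in no bag, so the decomposition is invalid.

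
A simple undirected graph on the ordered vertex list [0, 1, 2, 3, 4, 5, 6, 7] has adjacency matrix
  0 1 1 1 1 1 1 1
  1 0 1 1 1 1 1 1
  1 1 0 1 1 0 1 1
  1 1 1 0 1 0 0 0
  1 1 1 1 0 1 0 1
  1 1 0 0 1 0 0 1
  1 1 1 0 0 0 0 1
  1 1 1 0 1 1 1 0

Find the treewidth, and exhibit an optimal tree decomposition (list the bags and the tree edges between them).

Each bag holds 5 vertices, so the decomposition has width 4, which upper-bounds the treewidth. Conversely, {0, 1, 2, 3, 4} is a clique of size 5, and the vertices of any clique must share a bag in every tree decomposition; so some bag has ≥ 5 vertices and tw(G) ≥ 4. The upper and lower bounds meet at 4, so that is the treewidth.

Treewidth 4.
Bags: B1 = {0, 1, 2, 3, 4}  B2 = {0, 1, 2, 4, 7}  B3 = {0, 1, 2, 6, 7}  B4 = {0, 1, 4, 5, 7}
Tree: B1–B2, B2–B3, B2–B4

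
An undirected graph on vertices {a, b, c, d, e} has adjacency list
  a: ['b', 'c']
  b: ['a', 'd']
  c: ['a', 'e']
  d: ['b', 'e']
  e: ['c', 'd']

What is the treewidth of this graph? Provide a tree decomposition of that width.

Every bag has size at most 3, so the width is 3 − 1 = 2 and tw(G) ≤ 2. The edges e–d–b–a–c–e form a cycle, so G is not a tree and its treewidth is at least 2. The upper and lower bounds meet at 2, so that is the treewidth.

Treewidth 2.
One optimal decomposition is:
Bags: B1 = {b, d, e}  B2 = {a, b, e}  B3 = {a, c, e}
Tree: B1–B2, B2–B3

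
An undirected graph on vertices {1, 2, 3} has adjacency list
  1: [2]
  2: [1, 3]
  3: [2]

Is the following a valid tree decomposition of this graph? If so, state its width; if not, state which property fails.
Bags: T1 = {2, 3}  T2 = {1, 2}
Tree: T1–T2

Checking the three conditions: (i) the bags cover all of {1, 2, 3}; (ii) for each edge, some bag contains both endpoints; (iii) the bags containing any fixed vertex form a subtree. All hold, so the decomposition is valid with width 2 − 1 = 1.

Yes; width 1.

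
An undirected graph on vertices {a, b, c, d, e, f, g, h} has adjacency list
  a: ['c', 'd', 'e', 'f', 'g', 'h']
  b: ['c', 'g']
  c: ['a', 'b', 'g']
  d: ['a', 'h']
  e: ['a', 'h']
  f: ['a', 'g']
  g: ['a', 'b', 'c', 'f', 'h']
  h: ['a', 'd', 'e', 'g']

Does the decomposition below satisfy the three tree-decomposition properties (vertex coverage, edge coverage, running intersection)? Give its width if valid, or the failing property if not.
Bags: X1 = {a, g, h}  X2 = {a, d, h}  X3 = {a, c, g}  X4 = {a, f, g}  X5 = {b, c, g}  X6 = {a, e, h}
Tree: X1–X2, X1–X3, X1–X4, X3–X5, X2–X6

Yes; width 2.

Vertex coverage: the bags together contain {a, b, c, d, e, f, g, h}, the full vertex set. Edge coverage: each edge of G has both endpoints in at least one bag. Running intersection: for every vertex, the bags containing it form a connected subtree. All three properties hold, so this is a valid tree decomposition of width max|bag| − 1 = 2, and hence tw(G) ≤ 2.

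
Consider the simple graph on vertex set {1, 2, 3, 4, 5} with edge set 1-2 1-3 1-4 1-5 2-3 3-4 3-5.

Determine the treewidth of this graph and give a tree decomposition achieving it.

Each bag holds 3 vertices, so the decomposition has width 2, which upper-bounds the treewidth. On the other hand G contains the 3-clique {1, 2, 3}. A clique must lie in a single bag of any decomposition, so no decomposition can have width below 2. Combining the bounds, tw(G) = 2.

Treewidth 2.
One optimal decomposition is:
Bags: B1 = {1, 2, 3}  B2 = {1, 3, 5}  B3 = {1, 3, 4}
Tree: B1–B2, B2–B3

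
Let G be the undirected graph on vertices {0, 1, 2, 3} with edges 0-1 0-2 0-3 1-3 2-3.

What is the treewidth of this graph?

2

A width-2 tree decomposition is:
Bags: B1 = {0, 1, 3}  B2 = {0, 2, 3}
Tree: B1–B2
The largest bag has 3 vertices, giving width 2; this decomposition certifies tw(G) ≤ 2. Conversely, {0, 1, 3} is a clique of size 3, and the vertices of any clique must share a bag in every tree decomposition; so some bag has ≥ 3 vertices and tw(G) ≥ 2. Hence tw(G) = 2 exactly.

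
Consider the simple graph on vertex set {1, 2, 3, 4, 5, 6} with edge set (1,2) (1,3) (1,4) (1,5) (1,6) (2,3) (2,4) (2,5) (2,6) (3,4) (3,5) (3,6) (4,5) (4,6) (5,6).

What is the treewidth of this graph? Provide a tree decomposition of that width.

A single bag containing all 6 vertices is trivially a valid decomposition of width 5. For the lower bound, the 6 vertices {1, 2, 3, 4, 5, 6} are pairwise adjacent, and any tree decomposition puts a clique entirely inside one bag — forcing width ≥ 5. Combining the bounds, tw(G) = 5.

Treewidth 5.
One such decomposition:
Bags: B1 = {1, 2, 3, 4, 5, 6}
Tree: (single bag)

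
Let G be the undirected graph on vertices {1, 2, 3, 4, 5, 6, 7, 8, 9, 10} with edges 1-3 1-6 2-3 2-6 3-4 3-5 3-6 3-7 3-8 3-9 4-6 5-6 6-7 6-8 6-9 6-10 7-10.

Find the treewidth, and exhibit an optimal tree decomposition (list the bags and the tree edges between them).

Treewidth 2.
One optimal decomposition is:
Bags: B1 = {3, 6, 8}  B2 = {3, 5, 6}  B3 = {3, 6, 9}  B4 = {2, 3, 6}  B5 = {3, 6, 7}  B6 = {3, 4, 6}  B7 = {6, 7, 10}  B8 = {1, 3, 6}
Tree: B1–B2, B1–B3, B3–B4, B2–B5, B2–B6, B5–B7, B1–B8

Every bag has size at most 3, so the width is 3 − 1 = 2 and tw(G) ≤ 2. For the lower bound, the 3 vertices {6, 7, 10} are pairwise adjacent, and any tree decomposition puts a clique entirely inside one bag — forcing width ≥ 2. Hence tw(G) = 2 exactly.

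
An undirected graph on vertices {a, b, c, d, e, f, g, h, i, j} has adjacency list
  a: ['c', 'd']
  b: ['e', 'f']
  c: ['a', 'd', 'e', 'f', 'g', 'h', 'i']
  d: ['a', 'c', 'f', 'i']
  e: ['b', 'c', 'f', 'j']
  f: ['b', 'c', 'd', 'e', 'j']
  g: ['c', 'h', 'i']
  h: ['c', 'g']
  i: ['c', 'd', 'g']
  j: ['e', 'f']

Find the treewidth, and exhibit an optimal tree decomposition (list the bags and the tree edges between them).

Each bag holds 3 vertices, so the decomposition has width 2, which upper-bounds the treewidth. On the other hand G contains the 3-clique {e, f, j}. A clique must lie in a single bag of any decomposition, so no decomposition can have width below 2. Combining the bounds, tw(G) = 2.

Treewidth 2.
One such decomposition:
Bags: B1 = {c, d, i}  B2 = {c, d, f}  B3 = {c, e, f}  B4 = {b, e, f}  B5 = {a, c, d}  B6 = {e, f, j}  B7 = {c, g, i}  B8 = {c, g, h}
Tree: B1–B2, B2–B3, B3–B4, B2–B5, B4–B6, B1–B7, B7–B8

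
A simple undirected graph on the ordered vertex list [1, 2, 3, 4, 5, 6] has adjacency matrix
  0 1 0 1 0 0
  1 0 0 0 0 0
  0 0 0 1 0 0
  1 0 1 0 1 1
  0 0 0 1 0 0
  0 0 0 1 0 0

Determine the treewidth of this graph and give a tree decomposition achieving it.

Treewidth 1.
One such decomposition:
Bags: B1 = {4, 5}  B2 = {4, 6}  B3 = {1, 4}  B4 = {1, 2}  B5 = {3, 4}
Tree: B1–B2, B2–B3, B3–B4, B3–B5

Each bag holds 2 vertices, so the decomposition has width 1, which upper-bounds the treewidth. G has an edge, so its treewidth is at least 1. The upper and lower bounds meet at 1, so that is the treewidth.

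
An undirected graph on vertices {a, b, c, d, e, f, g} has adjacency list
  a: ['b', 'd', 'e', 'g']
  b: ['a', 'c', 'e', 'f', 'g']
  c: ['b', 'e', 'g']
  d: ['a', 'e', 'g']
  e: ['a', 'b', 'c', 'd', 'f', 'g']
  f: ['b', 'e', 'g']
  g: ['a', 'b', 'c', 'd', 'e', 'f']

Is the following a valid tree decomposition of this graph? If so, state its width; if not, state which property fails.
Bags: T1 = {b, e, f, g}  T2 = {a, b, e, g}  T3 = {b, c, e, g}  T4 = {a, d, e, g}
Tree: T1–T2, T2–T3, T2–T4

Vertex coverage: the bags together contain {a, b, c, d, e, f, g}, the full vertex set. Edge coverage: each edge of G has both endpoints in at least one bag. Running intersection: for every vertex, the bags containing it form a connected subtree. All three properties hold, so this is a valid tree decomposition of width max|bag| − 1 = 3, and hence tw(G) ≤ 3.

Yes; width 3.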